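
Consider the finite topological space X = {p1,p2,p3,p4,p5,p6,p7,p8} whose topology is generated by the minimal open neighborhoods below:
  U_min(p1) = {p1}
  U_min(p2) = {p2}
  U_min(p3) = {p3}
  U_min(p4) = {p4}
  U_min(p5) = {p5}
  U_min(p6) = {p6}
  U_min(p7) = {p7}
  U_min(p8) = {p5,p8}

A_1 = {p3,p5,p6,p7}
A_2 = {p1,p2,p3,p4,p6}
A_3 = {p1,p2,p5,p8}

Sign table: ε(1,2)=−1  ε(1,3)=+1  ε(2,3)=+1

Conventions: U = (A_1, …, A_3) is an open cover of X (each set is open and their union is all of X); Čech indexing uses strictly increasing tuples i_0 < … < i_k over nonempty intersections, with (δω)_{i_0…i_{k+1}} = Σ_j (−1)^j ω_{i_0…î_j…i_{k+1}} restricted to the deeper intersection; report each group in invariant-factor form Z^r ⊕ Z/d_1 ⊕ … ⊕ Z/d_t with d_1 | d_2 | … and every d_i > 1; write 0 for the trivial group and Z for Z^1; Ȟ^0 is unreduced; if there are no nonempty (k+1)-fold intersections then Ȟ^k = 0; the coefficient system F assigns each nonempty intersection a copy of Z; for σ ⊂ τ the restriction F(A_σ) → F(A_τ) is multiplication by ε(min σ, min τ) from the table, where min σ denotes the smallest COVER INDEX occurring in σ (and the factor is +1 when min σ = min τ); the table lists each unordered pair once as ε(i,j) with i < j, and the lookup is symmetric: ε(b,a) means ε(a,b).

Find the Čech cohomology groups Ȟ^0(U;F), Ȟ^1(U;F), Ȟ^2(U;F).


nerve simplices:
  A12={p3,p6} A13={p5} A23={p1,p2}
C dims 3,3; δ0: rk 3, SNF 1^2·2
degree 0: 3−3−0 = 0 → Ȟ^0 ≅ 0
degree 1: 3−0−3 = 0 plus torsion [2] → Ȟ^1 ≅ Z/2
degree 2: 0−0−0 = 0 → Ȟ^2 ≅ 0

Ȟ^0 ≅ 0, Ȟ^1 ≅ Z/2, Ȟ^2 ≅ 0


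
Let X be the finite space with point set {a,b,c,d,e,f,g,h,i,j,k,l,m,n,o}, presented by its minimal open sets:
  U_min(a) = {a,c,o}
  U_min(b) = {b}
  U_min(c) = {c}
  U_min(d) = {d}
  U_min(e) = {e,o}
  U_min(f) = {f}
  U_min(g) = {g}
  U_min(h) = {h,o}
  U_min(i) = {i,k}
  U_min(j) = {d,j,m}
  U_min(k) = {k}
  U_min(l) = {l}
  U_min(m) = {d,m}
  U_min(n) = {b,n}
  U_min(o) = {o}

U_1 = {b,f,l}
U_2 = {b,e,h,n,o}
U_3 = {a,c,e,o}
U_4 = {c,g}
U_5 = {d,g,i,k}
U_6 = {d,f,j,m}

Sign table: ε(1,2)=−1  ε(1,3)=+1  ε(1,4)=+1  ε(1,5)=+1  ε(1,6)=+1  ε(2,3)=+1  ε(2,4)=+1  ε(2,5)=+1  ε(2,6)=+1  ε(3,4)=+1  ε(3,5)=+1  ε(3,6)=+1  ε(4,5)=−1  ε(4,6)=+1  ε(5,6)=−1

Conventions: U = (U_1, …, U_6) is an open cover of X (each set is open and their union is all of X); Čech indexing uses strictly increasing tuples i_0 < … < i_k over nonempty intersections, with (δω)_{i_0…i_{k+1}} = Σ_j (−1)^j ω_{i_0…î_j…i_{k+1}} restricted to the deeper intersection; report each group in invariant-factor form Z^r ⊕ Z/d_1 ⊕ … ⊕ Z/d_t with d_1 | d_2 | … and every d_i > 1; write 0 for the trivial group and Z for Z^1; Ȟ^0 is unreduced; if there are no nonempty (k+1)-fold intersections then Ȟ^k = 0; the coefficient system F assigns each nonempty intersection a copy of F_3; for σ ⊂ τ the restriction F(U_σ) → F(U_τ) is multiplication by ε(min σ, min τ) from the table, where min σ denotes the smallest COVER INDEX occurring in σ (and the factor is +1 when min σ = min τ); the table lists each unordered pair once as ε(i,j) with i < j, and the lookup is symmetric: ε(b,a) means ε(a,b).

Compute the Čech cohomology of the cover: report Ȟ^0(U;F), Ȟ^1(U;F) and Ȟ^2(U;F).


Ȟ^0 ≅ 0, Ȟ^1 ≅ 0 and Ȟ^2 ≅ 0

nonempty intersections:
  U12={b} U16={f} U23={e,o} U34={c} U45={g} U56={d}
C dims 6,6; δ0: rk_F3 6
Ȟ^0: (6−6)−0=0 ⇒ 0
Ȟ^1: (6−0)−6=0 ⇒ 0
Ȟ^2: (0−0)−0=0 ⇒ 0


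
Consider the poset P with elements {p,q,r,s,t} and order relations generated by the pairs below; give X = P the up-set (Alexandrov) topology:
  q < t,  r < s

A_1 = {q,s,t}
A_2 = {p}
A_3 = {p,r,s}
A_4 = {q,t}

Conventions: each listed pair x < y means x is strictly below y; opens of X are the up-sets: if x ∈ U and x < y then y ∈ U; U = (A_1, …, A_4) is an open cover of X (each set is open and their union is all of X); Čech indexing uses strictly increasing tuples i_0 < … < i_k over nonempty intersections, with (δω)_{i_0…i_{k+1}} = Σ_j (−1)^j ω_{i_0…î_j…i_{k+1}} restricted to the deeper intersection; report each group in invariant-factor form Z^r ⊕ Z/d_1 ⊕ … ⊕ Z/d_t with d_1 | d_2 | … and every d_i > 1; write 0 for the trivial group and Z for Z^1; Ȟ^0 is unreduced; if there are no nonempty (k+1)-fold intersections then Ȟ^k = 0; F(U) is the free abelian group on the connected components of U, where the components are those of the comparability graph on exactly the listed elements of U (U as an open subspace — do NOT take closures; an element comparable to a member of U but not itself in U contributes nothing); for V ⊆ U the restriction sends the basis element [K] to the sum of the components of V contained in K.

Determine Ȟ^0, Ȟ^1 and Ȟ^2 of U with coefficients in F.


Ȟ^0 = Z^3, Ȟ^1 = 0, Ȟ^2 = 0

nerve simplices:
  A13={s} A14={q,t} A23={p}
components per intersection:
  A1: {q,t} {s}
  A2: {p}
  A3: {p} {r,s}
  A4: {q,t}
  A13: {s}
  A14: {q,t}
  A23: {p}
C dims 6,3; δ0: rk 3, SNF 1^3
degree 0: 6−3−0 = 3 → Ȟ^0 ≅ Z^3
degree 1: 3−0−3 = 0 → Ȟ^1 ≅ 0
degree 2: 0−0−0 = 0 → Ȟ^2 ≅ 0


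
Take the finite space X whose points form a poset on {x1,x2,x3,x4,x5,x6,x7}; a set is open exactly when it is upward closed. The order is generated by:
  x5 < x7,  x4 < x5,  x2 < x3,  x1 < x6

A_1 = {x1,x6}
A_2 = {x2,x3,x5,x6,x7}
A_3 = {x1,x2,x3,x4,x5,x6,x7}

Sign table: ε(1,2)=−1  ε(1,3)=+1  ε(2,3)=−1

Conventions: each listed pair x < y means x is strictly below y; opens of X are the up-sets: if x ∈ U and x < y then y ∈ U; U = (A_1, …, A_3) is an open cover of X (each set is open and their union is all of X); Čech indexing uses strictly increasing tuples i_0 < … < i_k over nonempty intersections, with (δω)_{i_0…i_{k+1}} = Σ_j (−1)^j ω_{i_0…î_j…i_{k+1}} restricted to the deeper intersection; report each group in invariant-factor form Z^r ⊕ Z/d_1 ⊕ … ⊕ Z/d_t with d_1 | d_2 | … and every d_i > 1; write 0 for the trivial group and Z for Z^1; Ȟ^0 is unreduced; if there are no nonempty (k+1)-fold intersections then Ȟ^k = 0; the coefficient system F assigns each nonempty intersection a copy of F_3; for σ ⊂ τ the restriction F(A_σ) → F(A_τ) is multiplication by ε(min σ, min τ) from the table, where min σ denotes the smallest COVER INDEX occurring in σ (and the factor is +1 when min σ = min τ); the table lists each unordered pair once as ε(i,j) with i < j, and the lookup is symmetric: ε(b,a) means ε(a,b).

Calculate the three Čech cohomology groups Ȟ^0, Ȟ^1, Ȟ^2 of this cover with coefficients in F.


Ȟ^0 = Z/3; Ȟ^1 = 0; Ȟ^2 = 0

nonempty intersections:
  A12={x6} A13={x1,x6} A23={x2,x3,x5,x6,x7}
  A123={x6}
C dims 3,3,1; δ0: rk_F3 2; δ1: rk_F3 1
Ȟ^0: (3−2)−0=1 ⇒ Z/3
Ȟ^1: (3−1)−2=0 ⇒ 0
Ȟ^2: (1−0)−1=0 ⇒ 0


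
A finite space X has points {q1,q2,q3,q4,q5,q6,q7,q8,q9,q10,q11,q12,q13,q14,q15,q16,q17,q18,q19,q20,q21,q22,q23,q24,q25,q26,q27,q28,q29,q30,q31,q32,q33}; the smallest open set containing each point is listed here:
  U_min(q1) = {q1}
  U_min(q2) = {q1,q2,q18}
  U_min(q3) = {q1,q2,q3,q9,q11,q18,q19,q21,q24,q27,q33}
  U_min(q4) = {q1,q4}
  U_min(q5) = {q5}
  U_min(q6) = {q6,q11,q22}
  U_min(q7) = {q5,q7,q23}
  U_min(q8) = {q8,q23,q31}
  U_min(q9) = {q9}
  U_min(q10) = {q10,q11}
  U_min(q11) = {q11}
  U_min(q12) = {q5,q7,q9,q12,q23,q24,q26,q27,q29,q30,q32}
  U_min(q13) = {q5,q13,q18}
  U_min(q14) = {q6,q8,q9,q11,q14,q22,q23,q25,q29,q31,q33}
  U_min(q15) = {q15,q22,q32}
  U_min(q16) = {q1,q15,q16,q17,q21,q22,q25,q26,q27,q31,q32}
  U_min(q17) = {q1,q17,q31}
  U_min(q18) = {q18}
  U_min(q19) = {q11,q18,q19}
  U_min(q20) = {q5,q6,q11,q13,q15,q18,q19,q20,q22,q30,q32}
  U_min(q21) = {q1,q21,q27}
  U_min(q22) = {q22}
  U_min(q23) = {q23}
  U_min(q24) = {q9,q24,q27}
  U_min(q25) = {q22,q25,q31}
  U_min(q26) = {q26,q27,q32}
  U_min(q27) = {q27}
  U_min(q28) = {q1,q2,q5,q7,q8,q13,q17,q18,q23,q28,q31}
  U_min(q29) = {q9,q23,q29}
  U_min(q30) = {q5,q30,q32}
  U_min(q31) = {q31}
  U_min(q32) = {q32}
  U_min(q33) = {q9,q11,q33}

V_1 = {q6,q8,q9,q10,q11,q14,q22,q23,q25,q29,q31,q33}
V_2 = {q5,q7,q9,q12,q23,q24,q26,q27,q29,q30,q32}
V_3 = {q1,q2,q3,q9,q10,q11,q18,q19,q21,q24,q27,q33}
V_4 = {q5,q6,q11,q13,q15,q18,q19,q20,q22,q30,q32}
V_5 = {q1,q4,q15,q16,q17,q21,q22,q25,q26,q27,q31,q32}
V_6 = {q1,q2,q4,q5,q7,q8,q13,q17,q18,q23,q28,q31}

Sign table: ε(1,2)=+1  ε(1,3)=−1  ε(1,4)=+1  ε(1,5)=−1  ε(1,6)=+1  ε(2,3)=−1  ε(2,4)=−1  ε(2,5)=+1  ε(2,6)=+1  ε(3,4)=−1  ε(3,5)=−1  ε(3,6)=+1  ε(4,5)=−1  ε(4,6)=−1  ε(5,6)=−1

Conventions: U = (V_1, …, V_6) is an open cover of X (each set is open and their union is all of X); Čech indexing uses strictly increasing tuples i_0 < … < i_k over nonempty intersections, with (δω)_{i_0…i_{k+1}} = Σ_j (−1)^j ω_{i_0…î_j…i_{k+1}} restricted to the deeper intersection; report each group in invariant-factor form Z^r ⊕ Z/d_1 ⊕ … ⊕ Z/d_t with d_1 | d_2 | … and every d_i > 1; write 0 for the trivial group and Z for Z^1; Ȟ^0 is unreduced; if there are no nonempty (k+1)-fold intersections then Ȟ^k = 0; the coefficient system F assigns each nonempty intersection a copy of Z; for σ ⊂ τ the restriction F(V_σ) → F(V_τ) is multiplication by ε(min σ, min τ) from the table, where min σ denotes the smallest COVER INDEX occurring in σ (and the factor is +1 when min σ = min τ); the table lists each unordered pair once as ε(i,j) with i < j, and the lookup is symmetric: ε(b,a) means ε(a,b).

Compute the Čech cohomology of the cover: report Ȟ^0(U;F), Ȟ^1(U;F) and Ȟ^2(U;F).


Ȟ^0(U;F) ≅ 0, Ȟ^1(U;F) ≅ Z/2 and Ȟ^2(U;F) ≅ Z

nonempty intersections:
  V12={q9,q23,q29} V13={q9,q10,q11,q33} V14={q6,q11,q22} V15={q22,q25,q31} V16={q8,q23,q31} V23={q9,q24,q27} V24={q5,q30,q32} V25={q26,q27,q32} V26={q5,q7,q23} V34={q11,q18,q19} V35={q1,q21,q27} V36={q1,q2,q18} V45={q15,q22,q32} V46={q5,q13,q18} V56={q1,q4,q17,q31}
  V123={q9} V126={q23} V134={q11} V145={q22} V156={q31} V235={q27} V245={q32} V246={q5} V346={q18} V356={q1}
C dims 6,15,10; δ0: rk 6, SNF 1^5·2; δ1: rk 9, SNF 1^9
Ȟ^0: (6−6)−0=0 ⇒ 0
Ȟ^1: (15−9)−6=0 plus torsion [2] ⇒ Z/2
Ȟ^2: (10−0)−9=1 ⇒ Z


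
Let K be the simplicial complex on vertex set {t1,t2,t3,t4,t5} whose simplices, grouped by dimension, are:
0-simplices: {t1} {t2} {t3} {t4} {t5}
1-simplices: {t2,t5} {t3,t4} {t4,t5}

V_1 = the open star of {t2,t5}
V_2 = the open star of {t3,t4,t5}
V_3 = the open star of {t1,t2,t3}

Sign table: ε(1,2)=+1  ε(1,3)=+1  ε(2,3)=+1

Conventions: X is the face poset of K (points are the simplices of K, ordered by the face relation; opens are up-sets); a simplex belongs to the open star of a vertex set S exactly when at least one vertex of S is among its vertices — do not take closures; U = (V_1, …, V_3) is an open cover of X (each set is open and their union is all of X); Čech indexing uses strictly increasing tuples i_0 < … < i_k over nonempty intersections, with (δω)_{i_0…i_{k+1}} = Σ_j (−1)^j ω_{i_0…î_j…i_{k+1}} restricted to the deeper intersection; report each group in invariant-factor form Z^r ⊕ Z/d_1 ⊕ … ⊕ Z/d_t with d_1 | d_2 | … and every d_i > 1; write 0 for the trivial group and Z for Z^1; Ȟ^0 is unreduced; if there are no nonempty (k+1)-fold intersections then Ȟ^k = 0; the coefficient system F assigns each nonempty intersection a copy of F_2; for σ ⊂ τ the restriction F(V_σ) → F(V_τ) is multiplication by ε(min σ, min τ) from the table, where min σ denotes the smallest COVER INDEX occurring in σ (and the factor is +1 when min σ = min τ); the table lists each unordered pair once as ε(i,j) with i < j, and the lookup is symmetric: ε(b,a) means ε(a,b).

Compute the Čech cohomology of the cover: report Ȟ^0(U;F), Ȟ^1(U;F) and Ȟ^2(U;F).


Ȟ^0 ≅ Z/2,  Ȟ^1 ≅ 0,  Ȟ^2 ≅ 0

nonempty intersections:
  V1={{t2},{t5},{t2,t5},{t4,t5}} V2={{t3},{t4},{t5},{t2,t5},{t3,t4},{t4,t5}} V3={{t1},{t2},{t3},{t2,t5},{t3,t4}}
  V12={{t5},{t2,t5},{t4,t5}} V13={{t2},{t2,t5}} V23={{t3},{t2,t5},{t3,t4}}
  V123={{t2,t5}}
C dims 3,3,1; δ0: rk_F2 2; δ1: rk_F2 1
Ȟ^0: (3−2)−0=1 ⇒ Z/2
Ȟ^1: (3−1)−2=0 ⇒ 0
Ȟ^2: (1−0)−1=0 ⇒ 0


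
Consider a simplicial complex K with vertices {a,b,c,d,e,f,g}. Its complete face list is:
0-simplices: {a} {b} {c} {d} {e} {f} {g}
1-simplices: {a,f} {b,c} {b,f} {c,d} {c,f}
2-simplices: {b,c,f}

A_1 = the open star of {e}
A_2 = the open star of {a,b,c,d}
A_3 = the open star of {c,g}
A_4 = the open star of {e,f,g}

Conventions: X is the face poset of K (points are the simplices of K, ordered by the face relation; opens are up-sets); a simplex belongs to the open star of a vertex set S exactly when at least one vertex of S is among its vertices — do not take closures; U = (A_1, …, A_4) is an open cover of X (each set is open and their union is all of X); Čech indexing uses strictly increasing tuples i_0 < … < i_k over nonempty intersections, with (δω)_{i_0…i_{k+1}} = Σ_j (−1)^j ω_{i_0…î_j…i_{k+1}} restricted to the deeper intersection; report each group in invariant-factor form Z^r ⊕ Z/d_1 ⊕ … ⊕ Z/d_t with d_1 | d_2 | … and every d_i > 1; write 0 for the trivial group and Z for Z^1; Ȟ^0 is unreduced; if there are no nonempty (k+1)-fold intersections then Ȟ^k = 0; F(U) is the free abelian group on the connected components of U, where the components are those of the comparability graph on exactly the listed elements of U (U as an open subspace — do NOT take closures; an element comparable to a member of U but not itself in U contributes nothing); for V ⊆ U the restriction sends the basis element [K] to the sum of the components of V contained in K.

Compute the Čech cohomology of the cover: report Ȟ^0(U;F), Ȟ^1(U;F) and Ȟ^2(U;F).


Ȟ^0(U;F) ≅ Z^3, Ȟ^1(U;F) ≅ 0, Ȟ^2(U;F) ≅ 0

nerve simplices:
  A1={{e}} A2={{a},{b},{c},{d},{a,f},{b,c},{b,f},{c,d},{c,f},{b,c,f}} A3={{c},{g},{b,c},{c,d},{c,f},{b,c,f}} A4={{e},{f},{g},{a,f},{b,f},{c,f},{b,c,f}}
  A14={{e}} A23={{c},{b,c},{c,d},{c,f},{b,c,f}} A24={{a,f},{b,f},{c,f},{b,c,f}} A34={{g},{c,f},{b,c,f}}
  A234={{c,f},{b,c,f}}
components per intersection:
  A1: {{e}}
  A2: {{a},{a,f}} {{b},{c},{d},{b,c},{b,f},{c,d},{c,f},{b,c,f}}
  A3: {{c},{b,c},{c,d},{c,f},{b,c,f}} {{g}}
  A4: {{e}} {{f},{a,f},{b,f},{c,f},{b,c,f}} {{g}}
  A14: {{e}}
  A23: {{c},{b,c},{c,d},{c,f},{b,c,f}}
  A24: {{a,f}} {{b,f},{c,f},{b,c,f}}
  A34: {{g}} {{c,f},{b,c,f}}
  A234: {{c,f},{b,c,f}}
C dims 8,6,1; δ0: rk 5, SNF 1^5; δ1: rk 1, SNF 1^1
degree 0: 8−5−0 = 3 → Ȟ^0 ≅ Z^3
degree 1: 6−1−5 = 0 → Ȟ^1 ≅ 0
degree 2: 1−0−1 = 0 → Ȟ^2 ≅ 0


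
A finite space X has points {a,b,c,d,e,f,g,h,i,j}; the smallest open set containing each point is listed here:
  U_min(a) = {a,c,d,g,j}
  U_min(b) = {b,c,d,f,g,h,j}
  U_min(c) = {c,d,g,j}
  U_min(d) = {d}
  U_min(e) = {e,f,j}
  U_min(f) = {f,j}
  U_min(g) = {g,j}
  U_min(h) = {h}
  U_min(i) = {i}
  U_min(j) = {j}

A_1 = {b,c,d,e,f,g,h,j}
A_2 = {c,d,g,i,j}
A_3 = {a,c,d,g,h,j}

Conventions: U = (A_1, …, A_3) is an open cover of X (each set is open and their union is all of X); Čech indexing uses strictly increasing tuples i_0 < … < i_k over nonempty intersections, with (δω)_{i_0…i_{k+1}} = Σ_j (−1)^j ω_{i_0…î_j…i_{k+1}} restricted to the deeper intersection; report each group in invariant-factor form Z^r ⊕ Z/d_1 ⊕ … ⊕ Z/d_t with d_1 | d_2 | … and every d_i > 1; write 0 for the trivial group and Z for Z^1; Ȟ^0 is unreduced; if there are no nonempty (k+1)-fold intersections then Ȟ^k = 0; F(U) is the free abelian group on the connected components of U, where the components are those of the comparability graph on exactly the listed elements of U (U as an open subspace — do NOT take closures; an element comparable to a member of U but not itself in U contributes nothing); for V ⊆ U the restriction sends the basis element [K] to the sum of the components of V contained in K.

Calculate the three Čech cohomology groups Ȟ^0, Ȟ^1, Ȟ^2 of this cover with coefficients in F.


intersection data:
  A12={c,d,g,j} A13={c,d,g,h,j} A23={c,d,g,j}
  A123={c,d,g,j}
components per intersection:
  A1: {b,c,d,e,f,g,h,j}
  A2: {c,d,g,j} {i}
  A3: {a,c,d,g,j} {h}
  A12: {c,d,g,j}
  A13: {c,d,g,j} {h}
  A23: {c,d,g,j}
  A123: {c,d,g,j}
C dims 5,4,1; δ0: rk 3, SNF 1^3; δ1: rk 1, SNF 1^1
Ȟ^0 = (5 − 3) − 0 = 2, so Ȟ^0 ≅ Z^2
Ȟ^1 = (4 − 1) − 3 = 0, so Ȟ^1 ≅ 0
Ȟ^2 = (1 − 0) − 1 = 0, so Ȟ^2 ≅ 0

Ȟ^0 ≅ Z^2, Ȟ^1 ≅ 0, Ȟ^2 ≅ 0


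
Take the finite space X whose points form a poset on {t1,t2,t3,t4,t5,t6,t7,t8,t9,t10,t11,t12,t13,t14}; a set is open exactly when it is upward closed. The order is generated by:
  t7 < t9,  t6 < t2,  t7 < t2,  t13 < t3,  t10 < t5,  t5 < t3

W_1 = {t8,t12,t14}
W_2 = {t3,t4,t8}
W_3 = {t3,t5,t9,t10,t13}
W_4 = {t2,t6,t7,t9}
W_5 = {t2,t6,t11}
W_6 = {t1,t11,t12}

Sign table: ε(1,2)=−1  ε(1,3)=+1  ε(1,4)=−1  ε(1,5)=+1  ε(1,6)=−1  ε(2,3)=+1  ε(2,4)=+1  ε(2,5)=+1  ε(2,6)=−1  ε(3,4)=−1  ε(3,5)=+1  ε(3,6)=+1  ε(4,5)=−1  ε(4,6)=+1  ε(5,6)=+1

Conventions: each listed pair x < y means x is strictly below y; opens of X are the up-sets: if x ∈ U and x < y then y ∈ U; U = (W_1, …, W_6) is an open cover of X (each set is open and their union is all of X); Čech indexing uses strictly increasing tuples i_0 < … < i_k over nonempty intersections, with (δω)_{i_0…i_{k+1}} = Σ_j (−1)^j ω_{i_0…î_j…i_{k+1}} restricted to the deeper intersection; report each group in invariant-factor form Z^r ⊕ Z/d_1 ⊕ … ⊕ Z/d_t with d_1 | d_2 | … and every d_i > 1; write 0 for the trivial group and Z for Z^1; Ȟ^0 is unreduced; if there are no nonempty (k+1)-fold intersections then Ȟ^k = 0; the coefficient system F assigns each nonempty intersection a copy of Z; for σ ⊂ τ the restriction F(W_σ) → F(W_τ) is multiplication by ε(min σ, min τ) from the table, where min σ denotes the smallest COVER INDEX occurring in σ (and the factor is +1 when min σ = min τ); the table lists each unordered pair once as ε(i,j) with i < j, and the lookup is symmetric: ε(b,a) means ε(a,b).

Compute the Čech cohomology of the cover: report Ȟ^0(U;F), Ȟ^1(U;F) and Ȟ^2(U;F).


nerve simplices:
  W12={t8} W16={t12} W23={t3} W34={t9} W45={t2,t6} W56={t11}
C dims 6,6; δ0: rk 5, SNF 1^5
degree 0: 6−5−0 = 1 → Ȟ^0 ≅ Z
degree 1: 6−0−5 = 1 → Ȟ^1 ≅ Z
degree 2: 0−0−0 = 0 → Ȟ^2 ≅ 0

Ȟ^0 ≅ Z, Ȟ^1 ≅ Z, Ȟ^2 ≅ 0


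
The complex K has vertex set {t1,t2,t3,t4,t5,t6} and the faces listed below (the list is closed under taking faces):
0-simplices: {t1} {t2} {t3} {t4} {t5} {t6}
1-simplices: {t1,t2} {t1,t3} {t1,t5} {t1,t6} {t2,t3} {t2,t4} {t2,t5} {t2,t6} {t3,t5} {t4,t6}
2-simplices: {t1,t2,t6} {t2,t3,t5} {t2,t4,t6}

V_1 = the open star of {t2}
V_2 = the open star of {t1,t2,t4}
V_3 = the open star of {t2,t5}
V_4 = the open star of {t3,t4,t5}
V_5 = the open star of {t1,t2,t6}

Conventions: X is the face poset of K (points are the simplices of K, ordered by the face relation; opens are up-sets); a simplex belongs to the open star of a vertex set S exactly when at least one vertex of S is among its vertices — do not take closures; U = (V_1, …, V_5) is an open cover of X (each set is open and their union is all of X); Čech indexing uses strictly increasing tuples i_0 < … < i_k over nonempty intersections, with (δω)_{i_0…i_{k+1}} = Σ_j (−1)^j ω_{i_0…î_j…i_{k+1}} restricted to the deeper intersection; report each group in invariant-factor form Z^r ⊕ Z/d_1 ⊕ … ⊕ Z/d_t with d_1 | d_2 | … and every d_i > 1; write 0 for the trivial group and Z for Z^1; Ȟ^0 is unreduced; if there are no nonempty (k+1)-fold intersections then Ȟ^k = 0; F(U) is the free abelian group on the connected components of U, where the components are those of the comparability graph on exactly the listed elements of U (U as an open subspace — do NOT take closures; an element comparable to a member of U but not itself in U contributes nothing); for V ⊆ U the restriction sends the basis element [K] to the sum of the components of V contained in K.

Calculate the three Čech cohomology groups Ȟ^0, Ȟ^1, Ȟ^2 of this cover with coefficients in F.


cover nerve:
  V1={{t2},{t1,t2},{t2,t3},{t2,t4},{t2,t5},{t2,t6},{t1,t2,t6},{t2,t3,t5},{t2,t4,t6}} V2={{t1},{t2},{t4},{t1,t2},{t1,t3},{t1,t5},{t1,t6},{t2,t3},{t2,t4},{t2,t5},{t2,t6},{t4,t6},{t1,t2,t6},{t2,t3,t5},{t2,t4,t6}} V3={{t2},{t5},{t1,t2},{t1,t5},{t2,t3},{t2,t4},{t2,t5},{t2,t6},{t3,t5},{t1,t2,t6},{t2,t3,t5},{t2,t4,t6}} V4={{t3},{t4},{t5},{t1,t3},{t1,t5},{t2,t3},{t2,t4},{t2,t5},{t3,t5},{t4,t6},{t2,t3,t5},{t2,t4,t6}} V5={{t1},{t2},{t6},{t1,t2},{t1,t3},{t1,t5},{t1,t6},{t2,t3},{t2,t4},{t2,t5},{t2,t6},{t4,t6},{t1,t2,t6},{t2,t3,t5},{t2,t4,t6}}
  V12={{t2},{t1,t2},{t2,t3},{t2,t4},{t2,t5},{t2,t6},{t1,t2,t6},{t2,t3,t5},{t2,t4,t6}} V13={{t2},{t1,t2},{t2,t3},{t2,t4},{t2,t5},{t2,t6},{t1,t2,t6},{t2,t3,t5},{t2,t4,t6}} V14={{t2,t3},{t2,t4},{t2,t5},{t2,t3,t5},{t2,t4,t6}} V15={{t2},{t1,t2},{t2,t3},{t2,t4},{t2,t5},{t2,t6},{t1,t2,t6},{t2,t3,t5},{t2,t4,t6}} V23={{t2},{t1,t2},{t1,t5},{t2,t3},{t2,t4},{t2,t5},{t2,t6},{t1,t2,t6},{t2,t3,t5},{t2,t4,t6}} V24={{t4},{t1,t3},{t1,t5},{t2,t3},{t2,t4},{t2,t5},{t4,t6},{t2,t3,t5},{t2,t4,t6}} V25={{t1},{t2},{t1,t2},{t1,t3},{t1,t5},{t1,t6},{t2,t3},{t2,t4},{t2,t5},{t2,t6},{t4,t6},{t1,t2,t6},{t2,t3,t5},{t2,t4,t6}} V34={{t5},{t1,t5},{t2,t3},{t2,t4},{t2,t5},{t3,t5},{t2,t3,t5},{t2,t4,t6}} V35={{t2},{t1,t2},{t1,t5},{t2,t3},{t2,t4},{t2,t5},{t2,t6},{t1,t2,t6},{t2,t3,t5},{t2,t4,t6}} V45={{t1,t3},{t1,t5},{t2,t3},{t2,t4},{t2,t5},{t4,t6},{t2,t3,t5},{t2,t4,t6}}
  V123={{t2},{t1,t2},{t2,t3},{t2,t4},{t2,t5},{t2,t6},{t1,t2,t6},{t2,t3,t5},{t2,t4,t6}} V124={{t2,t3},{t2,t4},{t2,t5},{t2,t3,t5},{t2,t4,t6}} V125={{t2},{t1,t2},{t2,t3},{t2,t4},{t2,t5},{t2,t6},{t1,t2,t6},{t2,t3,t5},{t2,t4,t6}} V134={{t2,t3},{t2,t4},{t2,t5},{t2,t3,t5},{t2,t4,t6}} V135={{t2},{t1,t2},{t2,t3},{t2,t4},{t2,t5},{t2,t6},{t1,t2,t6},{t2,t3,t5},{t2,t4,t6}} V145={{t2,t3},{t2,t4},{t2,t5},{t2,t3,t5},{t2,t4,t6}} V234={{t1,t5},{t2,t3},{t2,t4},{t2,t5},{t2,t3,t5},{t2,t4,t6}} V235={{t2},{t1,t2},{t1,t5},{t2,t3},{t2,t4},{t2,t5},{t2,t6},{t1,t2,t6},{t2,t3,t5},{t2,t4,t6}} V245={{t1,t3},{t1,t5},{t2,t3},{t2,t4},{t2,t5},{t4,t6},{t2,t3,t5},{t2,t4,t6}} V345={{t1,t5},{t2,t3},{t2,t4},{t2,t5},{t2,t3,t5},{t2,t4,t6}}
  V1234={{t2,t3},{t2,t4},{t2,t5},{t2,t3,t5},{t2,t4,t6}} V1235={{t2},{t1,t2},{t2,t3},{t2,t4},{t2,t5},{t2,t6},{t1,t2,t6},{t2,t3,t5},{t2,t4,t6}} V1245={{t2,t3},{t2,t4},{t2,t5},{t2,t3,t5},{t2,t4,t6}} V1345={{t2,t3},{t2,t4},{t2,t5},{t2,t3,t5},{t2,t4,t6}} V2345={{t1,t5},{t2,t3},{t2,t4},{t2,t5},{t2,t3,t5},{t2,t4,t6}}
  V12345={{t2,t3},{t2,t4},{t2,t5},{t2,t3,t5},{t2,t4,t6}}
components per intersection:
  V1: {{t2},{t1,t2},{t2,t3},{t2,t4},{t2,t5},{t2,t6},{t1,t2,t6},{t2,t3,t5},{t2,t4,t6}}
  V2: {{t1},{t2},{t4},{t1,t2},{t1,t3},{t1,t5},{t1,t6},{t2,t3},{t2,t4},{t2,t5},{t2,t6},{t4,t6},{t1,t2,t6},{t2,t3,t5},{t2,t4,t6}}
  V3: {{t2},{t5},{t1,t2},{t1,t5},{t2,t3},{t2,t4},{t2,t5},{t2,t6},{t3,t5},{t1,t2,t6},{t2,t3,t5},{t2,t4,t6}}
  V4: {{t3},{t5},{t1,t3},{t1,t5},{t2,t3},{t2,t5},{t3,t5},{t2,t3,t5}} {{t4},{t2,t4},{t4,t6},{t2,t4,t6}}
  V5: {{t1},{t2},{t6},{t1,t2},{t1,t3},{t1,t5},{t1,t6},{t2,t3},{t2,t4},{t2,t5},{t2,t6},{t4,t6},{t1,t2,t6},{t2,t3,t5},{t2,t4,t6}}
  V12: {{t2},{t1,t2},{t2,t3},{t2,t4},{t2,t5},{t2,t6},{t1,t2,t6},{t2,t3,t5},{t2,t4,t6}}
  V13: {{t2},{t1,t2},{t2,t3},{t2,t4},{t2,t5},{t2,t6},{t1,t2,t6},{t2,t3,t5},{t2,t4,t6}}
  V14: {{t2,t3},{t2,t5},{t2,t3,t5}} {{t2,t4},{t2,t4,t6}}
  V15: {{t2},{t1,t2},{t2,t3},{t2,t4},{t2,t5},{t2,t6},{t1,t2,t6},{t2,t3,t5},{t2,t4,t6}}
  V23: {{t2},{t1,t2},{t2,t3},{t2,t4},{t2,t5},{t2,t6},{t1,t2,t6},{t2,t3,t5},{t2,t4,t6}} {{t1,t5}}
  V24: {{t4},{t2,t4},{t4,t6},{t2,t4,t6}} {{t1,t3}} {{t1,t5}} {{t2,t3},{t2,t5},{t2,t3,t5}}
  V25: {{t1},{t2},{t1,t2},{t1,t3},{t1,t5},{t1,t6},{t2,t3},{t2,t4},{t2,t5},{t2,t6},{t4,t6},{t1,t2,t6},{t2,t3,t5},{t2,t4,t6}}
  V34: {{t5},{t1,t5},{t2,t3},{t2,t5},{t3,t5},{t2,t3,t5}} {{t2,t4},{t2,t4,t6}}
  V35: {{t2},{t1,t2},{t2,t3},{t2,t4},{t2,t5},{t2,t6},{t1,t2,t6},{t2,t3,t5},{t2,t4,t6}} {{t1,t5}}
  V45: {{t1,t3}} {{t1,t5}} {{t2,t3},{t2,t5},{t2,t3,t5}} {{t2,t4},{t4,t6},{t2,t4,t6}}
  V123: {{t2},{t1,t2},{t2,t3},{t2,t4},{t2,t5},{t2,t6},{t1,t2,t6},{t2,t3,t5},{t2,t4,t6}}
  V124: {{t2,t3},{t2,t5},{t2,t3,t5}} {{t2,t4},{t2,t4,t6}}
  V125: {{t2},{t1,t2},{t2,t3},{t2,t4},{t2,t5},{t2,t6},{t1,t2,t6},{t2,t3,t5},{t2,t4,t6}}
  V134: {{t2,t3},{t2,t5},{t2,t3,t5}} {{t2,t4},{t2,t4,t6}}
  V135: {{t2},{t1,t2},{t2,t3},{t2,t4},{t2,t5},{t2,t6},{t1,t2,t6},{t2,t3,t5},{t2,t4,t6}}
  V145: {{t2,t3},{t2,t5},{t2,t3,t5}} {{t2,t4},{t2,t4,t6}}
  V234: {{t1,t5}} {{t2,t3},{t2,t5},{t2,t3,t5}} {{t2,t4},{t2,t4,t6}}
  V235: {{t2},{t1,t2},{t2,t3},{t2,t4},{t2,t5},{t2,t6},{t1,t2,t6},{t2,t3,t5},{t2,t4,t6}} {{t1,t5}}
  V245: {{t1,t3}} {{t1,t5}} {{t2,t3},{t2,t5},{t2,t3,t5}} {{t2,t4},{t4,t6},{t2,t4,t6}}
  V345: {{t1,t5}} {{t2,t3},{t2,t5},{t2,t3,t5}} {{t2,t4},{t2,t4,t6}}
  V1234: {{t2,t3},{t2,t5},{t2,t3,t5}} {{t2,t4},{t2,t4,t6}}
  V1235: {{t2},{t1,t2},{t2,t3},{t2,t4},{t2,t5},{t2,t6},{t1,t2,t6},{t2,t3,t5},{t2,t4,t6}}
  V1245: {{t2,t3},{t2,t5},{t2,t3,t5}} {{t2,t4},{t2,t4,t6}}
  V1345: {{t2,t3},{t2,t5},{t2,t3,t5}} {{t2,t4},{t2,t4,t6}}
  V2345: {{t1,t5}} {{t2,t3},{t2,t5},{t2,t3,t5}} {{t2,t4},{t2,t4,t6}}
  V12345: {{t2,t3},{t2,t5},{t2,t3,t5}} {{t2,t4},{t2,t4,t6}}
C dims 6,20,21,10; δ0: rk 5, SNF 1^5; δ1: rk 13, SNF 1^13; δ2: rk 8, SNF 1^8
Ȟ^0: (6−5)−0=1 ⇒ Z
Ȟ^1: (20−13)−5=2 ⇒ Z^2
Ȟ^2: (21−8)−13=0 ⇒ 0

Ȟ^0 ≅ Z,  Ȟ^1 ≅ Z^2,  Ȟ^2 ≅ 0


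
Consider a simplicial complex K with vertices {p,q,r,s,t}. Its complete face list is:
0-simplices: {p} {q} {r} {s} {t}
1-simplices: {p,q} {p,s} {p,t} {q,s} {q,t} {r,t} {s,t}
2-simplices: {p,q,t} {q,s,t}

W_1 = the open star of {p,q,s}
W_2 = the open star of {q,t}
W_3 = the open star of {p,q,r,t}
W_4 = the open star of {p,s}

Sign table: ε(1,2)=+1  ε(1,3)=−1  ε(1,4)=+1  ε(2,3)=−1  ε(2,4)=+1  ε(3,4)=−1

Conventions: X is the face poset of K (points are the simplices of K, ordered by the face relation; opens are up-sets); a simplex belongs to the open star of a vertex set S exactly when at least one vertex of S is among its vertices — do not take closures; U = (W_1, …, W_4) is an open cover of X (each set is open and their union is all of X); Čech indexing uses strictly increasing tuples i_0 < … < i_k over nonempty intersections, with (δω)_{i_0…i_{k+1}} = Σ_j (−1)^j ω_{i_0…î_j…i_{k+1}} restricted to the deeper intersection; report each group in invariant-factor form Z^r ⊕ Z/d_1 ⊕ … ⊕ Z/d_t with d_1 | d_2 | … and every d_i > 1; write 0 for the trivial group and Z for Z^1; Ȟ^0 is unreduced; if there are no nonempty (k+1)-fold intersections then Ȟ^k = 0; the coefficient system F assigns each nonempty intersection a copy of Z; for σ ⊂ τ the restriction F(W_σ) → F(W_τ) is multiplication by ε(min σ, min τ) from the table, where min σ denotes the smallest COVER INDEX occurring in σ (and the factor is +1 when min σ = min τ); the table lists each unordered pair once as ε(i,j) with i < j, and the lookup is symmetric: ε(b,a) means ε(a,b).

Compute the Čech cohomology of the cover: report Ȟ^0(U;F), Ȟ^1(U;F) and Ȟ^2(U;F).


Ȟ^0(U;F) ≅ Z, Ȟ^1(U;F) ≅ 0 and Ȟ^2(U;F) ≅ 0

cover nerve:
  W1={{p},{q},{s},{p,q},{p,s},{p,t},{q,s},{q,t},{s,t},{p,q,t},{q,s,t}} W2={{q},{t},{p,q},{p,t},{q,s},{q,t},{r,t},{s,t},{p,q,t},{q,s,t}} W3={{p},{q},{r},{t},{p,q},{p,s},{p,t},{q,s},{q,t},{r,t},{s,t},{p,q,t},{q,s,t}} W4={{p},{s},{p,q},{p,s},{p,t},{q,s},{s,t},{p,q,t},{q,s,t}}
  W12={{q},{p,q},{p,t},{q,s},{q,t},{s,t},{p,q,t},{q,s,t}} W13={{p},{q},{p,q},{p,s},{p,t},{q,s},{q,t},{s,t},{p,q,t},{q,s,t}} W14={{p},{s},{p,q},{p,s},{p,t},{q,s},{s,t},{p,q,t},{q,s,t}} W23={{q},{t},{p,q},{p,t},{q,s},{q,t},{r,t},{s,t},{p,q,t},{q,s,t}} W24={{p,q},{p,t},{q,s},{s,t},{p,q,t},{q,s,t}} W34={{p},{p,q},{p,s},{p,t},{q,s},{s,t},{p,q,t},{q,s,t}}
  W123={{q},{p,q},{p,t},{q,s},{q,t},{s,t},{p,q,t},{q,s,t}} W124={{p,q},{p,t},{q,s},{s,t},{p,q,t},{q,s,t}} W134={{p},{p,q},{p,s},{p,t},{q,s},{s,t},{p,q,t},{q,s,t}} W234={{p,q},{p,t},{q,s},{s,t},{p,q,t},{q,s,t}}
  W1234={{p,q},{p,t},{q,s},{s,t},{p,q,t},{q,s,t}}
C dims 4,6,4,1; δ0: rk 3, SNF 1^3; δ1: rk 3, SNF 1^3; δ2: rk 1, SNF 1^1
Ȟ^0: (4−3)−0=1 ⇒ Z
Ȟ^1: (6−3)−3=0 ⇒ 0
Ȟ^2: (4−1)−3=0 ⇒ 0


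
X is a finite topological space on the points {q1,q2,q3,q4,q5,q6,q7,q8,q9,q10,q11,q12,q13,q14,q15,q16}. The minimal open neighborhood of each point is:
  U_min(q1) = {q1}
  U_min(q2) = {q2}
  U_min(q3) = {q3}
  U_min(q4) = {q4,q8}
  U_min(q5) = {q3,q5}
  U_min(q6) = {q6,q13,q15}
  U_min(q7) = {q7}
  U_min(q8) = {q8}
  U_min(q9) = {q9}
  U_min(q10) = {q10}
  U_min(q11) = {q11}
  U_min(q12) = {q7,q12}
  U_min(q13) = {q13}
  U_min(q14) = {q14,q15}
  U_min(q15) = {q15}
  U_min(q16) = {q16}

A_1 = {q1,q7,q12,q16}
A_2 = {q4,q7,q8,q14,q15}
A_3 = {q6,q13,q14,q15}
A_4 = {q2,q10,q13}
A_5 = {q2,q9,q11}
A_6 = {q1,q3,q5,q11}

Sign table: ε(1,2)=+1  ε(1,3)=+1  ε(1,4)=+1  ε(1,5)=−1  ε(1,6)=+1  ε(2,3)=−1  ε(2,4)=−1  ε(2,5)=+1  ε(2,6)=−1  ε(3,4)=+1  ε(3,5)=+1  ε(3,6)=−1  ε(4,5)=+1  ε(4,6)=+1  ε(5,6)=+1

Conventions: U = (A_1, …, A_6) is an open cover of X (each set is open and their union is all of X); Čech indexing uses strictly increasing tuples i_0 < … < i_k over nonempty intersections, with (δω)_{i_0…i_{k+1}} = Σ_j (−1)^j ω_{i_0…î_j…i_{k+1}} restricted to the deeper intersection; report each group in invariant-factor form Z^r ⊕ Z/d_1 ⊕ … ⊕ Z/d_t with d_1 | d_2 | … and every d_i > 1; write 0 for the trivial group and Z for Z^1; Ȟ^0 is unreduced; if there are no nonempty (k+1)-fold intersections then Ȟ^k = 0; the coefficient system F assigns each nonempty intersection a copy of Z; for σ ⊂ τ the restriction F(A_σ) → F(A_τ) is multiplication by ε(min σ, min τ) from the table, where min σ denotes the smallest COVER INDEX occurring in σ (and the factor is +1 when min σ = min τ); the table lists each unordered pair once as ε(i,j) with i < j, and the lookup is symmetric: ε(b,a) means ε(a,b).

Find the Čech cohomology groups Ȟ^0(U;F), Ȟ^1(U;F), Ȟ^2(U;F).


Ȟ^0 = 0, Ȟ^1 = Z/2 and Ȟ^2 = 0

nerve of the cover:
  A12={q7} A16={q1} A23={q14,q15} A34={q13} A45={q2} A56={q11}
C dims 6,6; δ0: rk 6, SNF 1^5·2
Ȟ^0 = (6 − 6) − 0 = 0, so Ȟ^0 ≅ 0
Ȟ^1 = (6 − 0) − 6 = 0 plus torsion [2], so Ȟ^1 ≅ Z/2
Ȟ^2 = (0 − 0) − 0 = 0, so Ȟ^2 ≅ 0


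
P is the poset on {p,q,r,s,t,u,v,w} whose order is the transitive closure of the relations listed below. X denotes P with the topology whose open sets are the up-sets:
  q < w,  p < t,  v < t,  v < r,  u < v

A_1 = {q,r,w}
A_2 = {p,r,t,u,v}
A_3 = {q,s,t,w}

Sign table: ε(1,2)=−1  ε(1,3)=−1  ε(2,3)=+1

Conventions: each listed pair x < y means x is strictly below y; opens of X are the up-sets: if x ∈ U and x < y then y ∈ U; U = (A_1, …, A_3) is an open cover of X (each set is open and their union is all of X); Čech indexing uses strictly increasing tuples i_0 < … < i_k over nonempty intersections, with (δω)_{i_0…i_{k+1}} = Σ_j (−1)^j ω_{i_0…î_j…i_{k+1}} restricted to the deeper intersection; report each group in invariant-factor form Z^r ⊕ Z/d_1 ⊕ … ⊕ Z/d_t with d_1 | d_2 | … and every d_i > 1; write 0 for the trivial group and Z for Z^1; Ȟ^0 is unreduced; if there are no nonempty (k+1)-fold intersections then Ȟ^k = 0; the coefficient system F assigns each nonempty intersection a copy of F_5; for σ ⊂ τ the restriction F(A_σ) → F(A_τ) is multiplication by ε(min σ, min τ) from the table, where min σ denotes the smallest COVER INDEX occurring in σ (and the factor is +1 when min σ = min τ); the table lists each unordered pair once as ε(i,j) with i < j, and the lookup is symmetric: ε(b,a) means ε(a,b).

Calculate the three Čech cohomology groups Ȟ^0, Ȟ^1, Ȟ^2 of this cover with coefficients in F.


nerve of the cover:
  A12={r} A13={q,w} A23={t}
C dims 3,3; δ0: rk_F5 2
Ȟ^0 = (3 − 2) − 0 = 1, so Ȟ^0 ≅ Z/5
Ȟ^1 = (3 − 0) − 2 = 1, so Ȟ^1 ≅ Z/5
Ȟ^2 = (0 − 0) − 0 = 0, so Ȟ^2 ≅ 0

Ȟ^0 ≅ Z/5, Ȟ^1 ≅ Z/5 and Ȟ^2 ≅ 0


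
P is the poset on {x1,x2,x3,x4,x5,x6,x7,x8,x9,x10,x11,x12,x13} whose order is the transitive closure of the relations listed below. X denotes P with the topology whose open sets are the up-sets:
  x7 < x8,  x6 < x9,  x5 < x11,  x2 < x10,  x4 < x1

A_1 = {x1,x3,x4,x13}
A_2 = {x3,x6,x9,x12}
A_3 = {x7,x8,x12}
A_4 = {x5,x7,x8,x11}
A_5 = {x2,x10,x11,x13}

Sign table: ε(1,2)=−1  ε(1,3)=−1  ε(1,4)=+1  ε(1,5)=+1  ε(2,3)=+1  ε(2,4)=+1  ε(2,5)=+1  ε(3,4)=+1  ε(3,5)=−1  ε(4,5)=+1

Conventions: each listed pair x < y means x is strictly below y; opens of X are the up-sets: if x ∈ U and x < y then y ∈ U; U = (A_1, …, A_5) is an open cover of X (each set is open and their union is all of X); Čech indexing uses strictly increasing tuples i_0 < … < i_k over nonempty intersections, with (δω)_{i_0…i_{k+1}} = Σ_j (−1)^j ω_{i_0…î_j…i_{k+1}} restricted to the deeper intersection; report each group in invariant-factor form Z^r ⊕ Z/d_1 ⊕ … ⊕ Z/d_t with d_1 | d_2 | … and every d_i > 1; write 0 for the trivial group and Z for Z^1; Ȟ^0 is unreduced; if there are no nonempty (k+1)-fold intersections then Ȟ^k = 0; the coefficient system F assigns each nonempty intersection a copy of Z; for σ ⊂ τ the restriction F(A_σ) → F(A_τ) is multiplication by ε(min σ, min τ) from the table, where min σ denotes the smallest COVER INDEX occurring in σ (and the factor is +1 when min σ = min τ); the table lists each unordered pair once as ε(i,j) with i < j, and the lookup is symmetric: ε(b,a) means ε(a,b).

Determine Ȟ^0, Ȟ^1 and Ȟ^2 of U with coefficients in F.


Ȟ^0 = 0; Ȟ^1 = Z/2; Ȟ^2 = 0

cover nerve:
  A12={x3} A15={x13} A23={x12} A34={x7,x8} A45={x11}
C dims 5,5; δ0: rk 5, SNF 1^4·2
Ȟ^0: (5−5)−0=0 ⇒ 0
Ȟ^1: (5−0)−5=0 plus torsion [2] ⇒ Z/2
Ȟ^2: (0−0)−0=0 ⇒ 0


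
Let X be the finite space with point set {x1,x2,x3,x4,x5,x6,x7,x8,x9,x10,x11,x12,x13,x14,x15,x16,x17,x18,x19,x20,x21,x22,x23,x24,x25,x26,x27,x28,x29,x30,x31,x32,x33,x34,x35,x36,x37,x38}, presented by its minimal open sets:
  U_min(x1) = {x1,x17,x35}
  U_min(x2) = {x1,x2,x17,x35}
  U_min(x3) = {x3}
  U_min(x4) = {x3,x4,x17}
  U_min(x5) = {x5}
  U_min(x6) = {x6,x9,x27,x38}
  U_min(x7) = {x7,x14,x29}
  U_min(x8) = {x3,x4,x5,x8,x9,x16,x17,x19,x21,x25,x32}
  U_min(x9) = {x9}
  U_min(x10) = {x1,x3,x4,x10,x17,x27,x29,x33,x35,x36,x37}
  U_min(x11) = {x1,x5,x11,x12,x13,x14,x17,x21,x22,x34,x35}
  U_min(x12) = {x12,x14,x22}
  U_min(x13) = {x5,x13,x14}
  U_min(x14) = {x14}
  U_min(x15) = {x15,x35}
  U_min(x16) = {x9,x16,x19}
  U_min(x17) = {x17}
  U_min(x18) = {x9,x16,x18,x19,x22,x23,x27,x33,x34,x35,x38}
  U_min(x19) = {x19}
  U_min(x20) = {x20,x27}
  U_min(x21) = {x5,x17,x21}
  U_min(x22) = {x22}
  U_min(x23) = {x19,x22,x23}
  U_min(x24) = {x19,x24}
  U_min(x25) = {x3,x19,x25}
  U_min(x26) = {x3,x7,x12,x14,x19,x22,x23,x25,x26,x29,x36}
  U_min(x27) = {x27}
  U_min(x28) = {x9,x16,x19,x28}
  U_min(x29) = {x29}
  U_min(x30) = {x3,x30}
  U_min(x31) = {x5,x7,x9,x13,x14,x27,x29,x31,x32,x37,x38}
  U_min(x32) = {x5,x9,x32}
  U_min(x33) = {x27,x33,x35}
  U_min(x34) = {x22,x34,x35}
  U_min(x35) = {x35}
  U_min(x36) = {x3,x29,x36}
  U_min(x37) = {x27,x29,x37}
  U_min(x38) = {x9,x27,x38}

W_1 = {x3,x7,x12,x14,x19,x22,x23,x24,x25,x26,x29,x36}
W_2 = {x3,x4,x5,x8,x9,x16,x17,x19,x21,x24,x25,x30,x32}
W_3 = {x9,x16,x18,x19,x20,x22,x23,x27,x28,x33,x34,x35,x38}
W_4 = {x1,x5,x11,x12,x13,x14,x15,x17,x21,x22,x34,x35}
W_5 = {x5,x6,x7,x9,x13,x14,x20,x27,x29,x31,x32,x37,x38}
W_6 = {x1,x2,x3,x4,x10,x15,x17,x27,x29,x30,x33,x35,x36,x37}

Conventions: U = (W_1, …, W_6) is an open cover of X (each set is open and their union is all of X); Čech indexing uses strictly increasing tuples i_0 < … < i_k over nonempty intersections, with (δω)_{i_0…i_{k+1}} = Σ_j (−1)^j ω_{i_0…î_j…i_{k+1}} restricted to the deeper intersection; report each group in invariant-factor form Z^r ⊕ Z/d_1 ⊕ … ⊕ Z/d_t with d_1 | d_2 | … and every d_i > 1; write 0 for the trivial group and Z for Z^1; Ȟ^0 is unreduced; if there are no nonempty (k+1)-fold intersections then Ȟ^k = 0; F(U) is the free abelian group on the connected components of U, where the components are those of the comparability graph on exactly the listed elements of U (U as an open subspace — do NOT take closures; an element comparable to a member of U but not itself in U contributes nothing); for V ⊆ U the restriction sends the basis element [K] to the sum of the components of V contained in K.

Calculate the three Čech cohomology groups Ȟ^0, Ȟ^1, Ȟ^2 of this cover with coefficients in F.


intersection data:
  W12={x3,x19,x24,x25} W13={x19,x22,x23} W14={x12,x14,x22} W15={x7,x14,x29} W16={x3,x29,x36} W23={x9,x16,x19} W24={x5,x17,x21} W25={x5,x9,x32} W26={x3,x4,x17,x30} W34={x22,x34,x35} W35={x9,x20,x27,x38} W36={x27,x33,x35} W45={x5,x13,x14} W46={x1,x15,x17,x35} W56={x27,x29,x37}
  W123={x19} W126={x3} W134={x22} W145={x14} W156={x29} W235={x9} W245={x5} W246={x17} W346={x35} W356={x27}
components per intersection:
  W1: {x3,x7,x12,x14,x19,x22,x23,x24,x25,x26,x29,x36}
  W2: {x3,x4,x5,x8,x9,x16,x17,x19,x21,x24,x25,x30,x32}
  W3: {x9,x16,x18,x19,x20,x22,x23,x27,x28,x33,x34,x35,x38}
  W4: {x1,x5,x11,x12,x13,x14,x15,x17,x21,x22,x34,x35}
  W5: {x5,x6,x7,x9,x13,x14,x20,x27,x29,x31,x32,x37,x38}
  W6: {x1,x2,x3,x4,x10,x15,x17,x27,x29,x30,x33,x35,x36,x37}
  W12: {x3,x19,x24,x25}
  W13: {x19,x22,x23}
  W14: {x12,x14,x22}
  W15: {x7,x14,x29}
  W16: {x3,x29,x36}
  W23: {x9,x16,x19}
  W24: {x5,x17,x21}
  W25: {x5,x9,x32}
  W26: {x3,x4,x17,x30}
  W34: {x22,x34,x35}
  W35: {x9,x20,x27,x38}
  W36: {x27,x33,x35}
  W45: {x5,x13,x14}
  W46: {x1,x15,x17,x35}
  W56: {x27,x29,x37}
  W123: {x19}
  W126: {x3}
  W134: {x22}
  W145: {x14}
  W156: {x29}
  W235: {x9}
  W245: {x5}
  W246: {x17}
  W346: {x35}
  W356: {x27}
C dims 6,15,10; δ0: rk 5, SNF 1^5; δ1: rk 10, SNF 1^9·2
Ȟ^0 = (6 − 5) − 0 = 1, so Ȟ^0 ≅ Z
Ȟ^1 = (15 − 10) − 5 = 0, so Ȟ^1 ≅ 0
Ȟ^2 = (10 − 0) − 10 = 0 plus torsion [2], so Ȟ^2 ≅ Z/2

Ȟ^0(U;F) ≅ Z; Ȟ^1(U;F) ≅ 0; Ȟ^2(U;F) ≅ Z/2


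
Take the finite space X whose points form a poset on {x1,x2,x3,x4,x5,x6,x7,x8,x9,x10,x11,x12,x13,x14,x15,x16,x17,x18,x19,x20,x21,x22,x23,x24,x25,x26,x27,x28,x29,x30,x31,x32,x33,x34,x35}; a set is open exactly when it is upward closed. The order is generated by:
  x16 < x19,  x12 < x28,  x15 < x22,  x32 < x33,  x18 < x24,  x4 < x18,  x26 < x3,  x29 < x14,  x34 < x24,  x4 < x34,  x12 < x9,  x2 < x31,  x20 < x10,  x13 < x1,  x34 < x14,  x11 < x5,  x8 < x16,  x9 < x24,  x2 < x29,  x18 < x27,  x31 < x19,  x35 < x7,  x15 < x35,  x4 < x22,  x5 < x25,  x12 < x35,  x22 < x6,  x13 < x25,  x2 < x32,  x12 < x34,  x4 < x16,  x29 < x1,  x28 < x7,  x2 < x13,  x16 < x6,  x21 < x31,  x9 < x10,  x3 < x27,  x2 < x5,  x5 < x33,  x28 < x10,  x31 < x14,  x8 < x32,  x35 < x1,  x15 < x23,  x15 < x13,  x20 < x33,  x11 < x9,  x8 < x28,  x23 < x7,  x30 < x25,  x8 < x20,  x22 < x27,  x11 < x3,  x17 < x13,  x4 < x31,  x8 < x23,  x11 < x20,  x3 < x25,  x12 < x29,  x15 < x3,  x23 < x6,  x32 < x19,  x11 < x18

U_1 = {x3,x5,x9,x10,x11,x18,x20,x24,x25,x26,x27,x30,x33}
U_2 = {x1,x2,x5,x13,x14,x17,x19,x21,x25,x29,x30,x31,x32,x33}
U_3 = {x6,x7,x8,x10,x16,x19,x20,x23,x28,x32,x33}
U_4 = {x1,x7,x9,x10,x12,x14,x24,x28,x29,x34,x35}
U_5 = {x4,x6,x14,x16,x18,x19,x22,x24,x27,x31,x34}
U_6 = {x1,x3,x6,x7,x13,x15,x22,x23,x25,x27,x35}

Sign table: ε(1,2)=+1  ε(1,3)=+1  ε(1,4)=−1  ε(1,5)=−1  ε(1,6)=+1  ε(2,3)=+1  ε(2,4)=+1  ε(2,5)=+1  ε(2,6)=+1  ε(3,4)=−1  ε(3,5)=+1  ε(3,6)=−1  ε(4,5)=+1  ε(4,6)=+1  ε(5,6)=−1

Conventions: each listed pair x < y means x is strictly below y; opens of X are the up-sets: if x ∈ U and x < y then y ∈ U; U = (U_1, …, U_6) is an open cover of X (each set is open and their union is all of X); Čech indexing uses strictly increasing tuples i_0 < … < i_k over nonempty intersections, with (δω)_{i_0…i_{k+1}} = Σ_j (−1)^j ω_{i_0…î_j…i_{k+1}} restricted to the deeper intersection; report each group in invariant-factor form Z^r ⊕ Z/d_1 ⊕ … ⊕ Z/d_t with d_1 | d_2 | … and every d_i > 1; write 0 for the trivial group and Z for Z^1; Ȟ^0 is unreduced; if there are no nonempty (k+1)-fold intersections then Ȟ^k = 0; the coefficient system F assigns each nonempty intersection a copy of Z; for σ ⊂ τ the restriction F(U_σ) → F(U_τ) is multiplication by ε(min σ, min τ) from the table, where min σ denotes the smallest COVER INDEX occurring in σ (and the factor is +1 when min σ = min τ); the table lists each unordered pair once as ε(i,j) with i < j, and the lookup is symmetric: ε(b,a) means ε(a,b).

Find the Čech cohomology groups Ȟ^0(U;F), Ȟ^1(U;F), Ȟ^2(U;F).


nerve simplices:
  U12={x5,x25,x30,x33} U13={x10,x20,x33} U14={x9,x10,x24} U15={x18,x24,x27} U16={x3,x25,x27} U23={x19,x32,x33} U24={x1,x14,x29} U25={x14,x19,x31} U26={x1,x13,x25} U34={x7,x10,x28} U35={x6,x16,x19} U36={x6,x7,x23} U45={x14,x24,x34} U46={x1,x7,x35} U56={x6,x22,x27}
  U123={x33} U126={x25} U134={x10} U145={x24} U156={x27} U235={x19} U245={x14} U246={x1} U346={x7} U356={x6}
C dims 6,15,10; δ0: rk 6, SNF 1^5·2; δ1: rk 9, SNF 1^9
degree 0: 6−6−0 = 0 → Ȟ^0 ≅ 0
degree 1: 15−9−6 = 0 plus torsion [2] → Ȟ^1 ≅ Z/2
degree 2: 10−0−9 = 1 → Ȟ^2 ≅ Z

Ȟ^0(U;F) ≅ 0; Ȟ^1(U;F) ≅ Z/2; Ȟ^2(U;F) ≅ Z
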